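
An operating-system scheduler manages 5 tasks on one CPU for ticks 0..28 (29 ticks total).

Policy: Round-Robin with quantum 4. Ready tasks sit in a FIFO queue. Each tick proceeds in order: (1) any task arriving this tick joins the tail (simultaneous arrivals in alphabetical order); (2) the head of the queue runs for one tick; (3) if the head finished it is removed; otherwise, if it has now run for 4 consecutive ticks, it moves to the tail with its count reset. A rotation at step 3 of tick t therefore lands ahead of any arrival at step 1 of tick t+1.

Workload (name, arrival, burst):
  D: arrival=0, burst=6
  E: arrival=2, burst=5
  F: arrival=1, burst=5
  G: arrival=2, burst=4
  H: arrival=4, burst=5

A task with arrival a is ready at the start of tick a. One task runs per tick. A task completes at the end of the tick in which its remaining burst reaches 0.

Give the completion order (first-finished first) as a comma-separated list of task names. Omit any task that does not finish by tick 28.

completion order = G, D, F, E, H

t=0: queue=[D] q_used=0 → run D
t=1: queue=[D,F] q_used=1 → run D
t=2: queue=[D,F,E,G] q_used=2 → run D
t=3: queue=[D,F,E,G] q_used=3 → run D
t=4: queue=[F,E,G,D,H] q_used=0 → run F
t=5: queue=[F,E,G,D,H] q_used=1 → run F
t=6: queue=[F,E,G,D,H] q_used=2 → run F
t=7: queue=[F,E,G,D,H] q_used=3 → run F
t=8: queue=[E,G,D,H,F] q_used=0 → run E
t=9: queue=[E,G,D,H,F] q_used=1 → run E
t=10: queue=[E,G,D,H,F] q_used=2 → run E
t=11: queue=[E,G,D,H,F] q_used=3 → run E
t=12: queue=[G,D,H,F,E] q_used=0 → run G
t=13: queue=[G,D,H,F,E] q_used=1 → run G
t=14: queue=[G,D,H,F,E] q_used=2 → run G
t=15: queue=[G,D,H,F,E] q_used=3 → run G
t=16: queue=[D,H,F,E] q_used=0 → run D
t=17: queue=[D,H,F,E] q_used=1 → run D
t=18: queue=[H,F,E] q_used=0 → run H
t=19: queue=[H,F,E] q_used=1 → run H
t=20: queue=[H,F,E] q_used=2 → run H
t=21: queue=[H,F,E] q_used=3 → run H
t=22: queue=[F,E,H] q_used=0 → run F
t=23: queue=[E,H] q_used=0 → run E
t=24: queue=[H] q_used=0 → run H
t=25: (idle)
t=26: (idle)
t=27: (idle)
t=28: (idle)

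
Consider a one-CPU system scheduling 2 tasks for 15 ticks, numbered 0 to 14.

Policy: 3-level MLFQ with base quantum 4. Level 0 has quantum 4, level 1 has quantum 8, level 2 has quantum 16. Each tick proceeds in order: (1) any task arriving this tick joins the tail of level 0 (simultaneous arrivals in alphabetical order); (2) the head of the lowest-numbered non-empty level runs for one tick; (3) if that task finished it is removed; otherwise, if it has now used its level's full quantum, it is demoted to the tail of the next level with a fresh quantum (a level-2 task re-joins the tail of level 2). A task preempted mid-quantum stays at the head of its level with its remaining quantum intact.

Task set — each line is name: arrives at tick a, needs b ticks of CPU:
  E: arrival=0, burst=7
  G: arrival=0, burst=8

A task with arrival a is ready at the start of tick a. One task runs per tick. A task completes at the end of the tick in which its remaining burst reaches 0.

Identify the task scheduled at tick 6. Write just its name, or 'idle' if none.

running at tick 6 = G

t=0: L0/L1/L2 = EG/-/- → run E
t=1: L0/L1/L2 = EG/-/- → run E
t=2: L0/L1/L2 = EG/-/- → run E
t=3: L0/L1/L2 = EG/-/- → run E
t=4: L0/L1/L2 = G/E/- → run G
t=5: L0/L1/L2 = G/E/- → run G
t=6: L0/L1/L2 = G/E/- → run G
t=7: L0/L1/L2 = G/E/- → run G
t=8: L0/L1/L2 = -/EG/- → run E
t=9: L0/L1/L2 = -/EG/- → run E
t=10: L0/L1/L2 = -/EG/- → run E
t=11: L0/L1/L2 = -/G/- → run G
t=12: L0/L1/L2 = -/G/- → run G
t=13: L0/L1/L2 = -/G/- → run G
t=14: L0/L1/L2 = -/G/- → run G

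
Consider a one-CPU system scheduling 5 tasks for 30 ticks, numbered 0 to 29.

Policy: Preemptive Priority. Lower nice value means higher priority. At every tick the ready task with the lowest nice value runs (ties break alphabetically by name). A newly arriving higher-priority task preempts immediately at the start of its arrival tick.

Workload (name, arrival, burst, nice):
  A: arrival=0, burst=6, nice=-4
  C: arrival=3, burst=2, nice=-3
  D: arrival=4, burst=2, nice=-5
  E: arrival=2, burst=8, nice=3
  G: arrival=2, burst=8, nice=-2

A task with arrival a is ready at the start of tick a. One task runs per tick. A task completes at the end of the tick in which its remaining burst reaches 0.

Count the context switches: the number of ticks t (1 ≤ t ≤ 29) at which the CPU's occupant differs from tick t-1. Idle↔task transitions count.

context switches = 6

t=0: ready={A} → run A
t=1: ready={A} → run A
t=2: ready={A,E,G} → run A
t=3: ready={A,C,E,G} → run A
t=4: ready={A,C,D,E,G} → run D
t=5: ready={A,C,D,E,G} → run D
t=6: ready={A,C,E,G} → run A
t=7: ready={A,C,E,G} → run A
t=8: ready={C,E,G} → run C
t=9: ready={C,E,G} → run C
t=10: ready={E,G} → run G
t=11: ready={E,G} → run G
t=12: ready={E,G} → run G
t=13: ready={E,G} → run G
t=14: ready={E,G} → run G
t=15: ready={E,G} → run G
t=16: ready={E,G} → run G
t=17: ready={E,G} → run G
t=18: ready={E} → run E
t=19: ready={E} → run E
t=20: ready={E} → run E
t=21: ready={E} → run E
t=22: ready={E} → run E
t=23: ready={E} → run E
t=24: ready={E} → run E
t=25: ready={E} → run E
t=26: (idle)
t=27: (idle)
t=28: (idle)
t=29: (idle)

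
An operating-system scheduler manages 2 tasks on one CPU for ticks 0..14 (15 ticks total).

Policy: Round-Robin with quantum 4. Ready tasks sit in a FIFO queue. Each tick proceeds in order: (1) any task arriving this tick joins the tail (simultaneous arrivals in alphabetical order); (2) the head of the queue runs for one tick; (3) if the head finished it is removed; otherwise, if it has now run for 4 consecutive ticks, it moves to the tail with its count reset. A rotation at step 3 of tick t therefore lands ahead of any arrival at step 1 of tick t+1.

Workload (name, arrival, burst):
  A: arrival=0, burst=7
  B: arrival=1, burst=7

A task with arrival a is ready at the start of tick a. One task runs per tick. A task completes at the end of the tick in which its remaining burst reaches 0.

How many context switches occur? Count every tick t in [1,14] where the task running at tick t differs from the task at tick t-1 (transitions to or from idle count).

t=0: queue=[A] q_used=0 → run A
t=1: queue=[A,B] q_used=1 → run A
t=2: queue=[A,B] q_used=2 → run A
t=3: queue=[A,B] q_used=3 → run A
t=4: queue=[B,A] q_used=0 → run B
t=5: queue=[B,A] q_used=1 → run B
t=6: queue=[B,A] q_used=2 → run B
t=7: queue=[B,A] q_used=3 → run B
t=8: queue=[A,B] q_used=0 → run A
t=9: queue=[A,B] q_used=1 → run A
t=10: queue=[A,B] q_used=2 → run A
t=11: queue=[B] q_used=0 → run B
t=12: queue=[B] q_used=1 → run B
t=13: queue=[B] q_used=2 → run B
t=14: (idle)

context switches = 4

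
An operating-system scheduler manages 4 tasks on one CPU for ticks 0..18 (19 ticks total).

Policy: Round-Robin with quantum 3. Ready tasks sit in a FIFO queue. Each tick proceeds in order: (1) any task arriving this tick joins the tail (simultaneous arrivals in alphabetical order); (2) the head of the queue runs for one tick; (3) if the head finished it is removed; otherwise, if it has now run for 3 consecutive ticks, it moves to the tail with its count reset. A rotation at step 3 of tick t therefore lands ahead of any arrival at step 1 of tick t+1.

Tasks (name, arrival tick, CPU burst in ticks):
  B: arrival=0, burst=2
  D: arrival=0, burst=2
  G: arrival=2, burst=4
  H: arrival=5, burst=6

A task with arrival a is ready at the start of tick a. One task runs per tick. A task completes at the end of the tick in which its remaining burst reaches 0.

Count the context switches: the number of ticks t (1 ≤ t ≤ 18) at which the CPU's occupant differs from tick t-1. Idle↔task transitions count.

t=0: queue=[B,D] q_used=0 → run B
t=1: queue=[B,D] q_used=1 → run B
t=2: queue=[D,G] q_used=0 → run D
t=3: queue=[D,G] q_used=1 → run D
t=4: queue=[G] q_used=0 → run G
t=5: queue=[G,H] q_used=1 → run G
t=6: queue=[G,H] q_used=2 → run G
t=7: queue=[H,G] q_used=0 → run H
t=8: queue=[H,G] q_used=1 → run H
t=9: queue=[H,G] q_used=2 → run H
t=10: queue=[G,H] q_used=0 → run G
t=11: queue=[H] q_used=0 → run H
t=12: queue=[H] q_used=1 → run H
t=13: queue=[H] q_used=2 → run H
t=14: (idle)
t=15: (idle)
t=16: (idle)
t=17: (idle)
t=18: (idle)

context switches = 6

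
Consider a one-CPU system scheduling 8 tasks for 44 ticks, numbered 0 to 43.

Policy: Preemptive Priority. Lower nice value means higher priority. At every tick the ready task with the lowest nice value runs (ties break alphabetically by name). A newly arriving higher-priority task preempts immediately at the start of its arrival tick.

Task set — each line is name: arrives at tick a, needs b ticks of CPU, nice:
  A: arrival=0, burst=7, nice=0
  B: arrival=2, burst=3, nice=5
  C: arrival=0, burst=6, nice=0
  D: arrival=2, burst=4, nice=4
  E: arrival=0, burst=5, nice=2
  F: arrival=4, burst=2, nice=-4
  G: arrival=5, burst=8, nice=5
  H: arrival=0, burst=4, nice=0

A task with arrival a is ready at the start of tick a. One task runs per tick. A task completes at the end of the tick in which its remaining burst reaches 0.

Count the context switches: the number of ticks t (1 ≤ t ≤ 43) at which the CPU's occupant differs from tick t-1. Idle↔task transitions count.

t=0: ready={A,C,E,H} → run A
t=1: ready={A,C,E,H} → run A
t=2: ready={A,B,C,D,E,H} → run A
t=3: ready={A,B,C,D,E,H} → run A
t=4: ready={A,B,C,D,E,F,H} → run F
t=5: ready={A,B,C,D,E,F,G,H} → run F
t=6: ready={A,B,C,D,E,G,H} → run A
t=7: ready={A,B,C,D,E,G,H} → run A
t=8: ready={A,B,C,D,E,G,H} → run A
t=9: ready={B,C,D,E,G,H} → run C
t=10: ready={B,C,D,E,G,H} → run C
t=11: ready={B,C,D,E,G,H} → run C
t=12: ready={B,C,D,E,G,H} → run C
t=13: ready={B,C,D,E,G,H} → run C
t=14: ready={B,C,D,E,G,H} → run C
t=15: ready={B,D,E,G,H} → run H
t=16: ready={B,D,E,G,H} → run H
t=17: ready={B,D,E,G,H} → run H
t=18: ready={B,D,E,G,H} → run H
t=19: ready={B,D,E,G} → run E
t=20: ready={B,D,E,G} → run E
t=21: ready={B,D,E,G} → run E
t=22: ready={B,D,E,G} → run E
t=23: ready={B,D,E,G} → run E
t=24: ready={B,D,G} → run D
t=25: ready={B,D,G} → run D
t=26: ready={B,D,G} → run D
t=27: ready={B,D,G} → run D
t=28: ready={B,G} → run B
t=29: ready={B,G} → run B
t=30: ready={B,G} → run B
t=31: ready={G} → run G
t=32: ready={G} → run G
t=33: ready={G} → run G
t=34: ready={G} → run G
t=35: ready={G} → run G
t=36: ready={G} → run G
t=37: ready={G} → run G
t=38: ready={G} → run G
t=39: (idle)
t=40: (idle)
t=41: (idle)
t=42: (idle)
t=43: (idle)

context switches = 9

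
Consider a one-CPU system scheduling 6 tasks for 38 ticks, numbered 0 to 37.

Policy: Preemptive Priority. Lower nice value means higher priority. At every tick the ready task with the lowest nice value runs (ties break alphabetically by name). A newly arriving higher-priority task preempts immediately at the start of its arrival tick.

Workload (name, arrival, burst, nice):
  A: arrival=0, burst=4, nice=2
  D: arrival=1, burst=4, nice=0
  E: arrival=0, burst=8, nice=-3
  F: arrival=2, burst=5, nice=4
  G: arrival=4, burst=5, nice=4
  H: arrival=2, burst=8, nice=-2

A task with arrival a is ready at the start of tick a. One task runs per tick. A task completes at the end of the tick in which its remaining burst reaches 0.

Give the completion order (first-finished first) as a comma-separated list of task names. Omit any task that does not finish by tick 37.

completion order = E, H, D, A, F, G

t=0: ready={A,E} → run E
t=1: ready={A,D,E} → run E
t=2: ready={A,D,E,F,H} → run E
t=3: ready={A,D,E,F,H} → run E
t=4: ready={A,D,E,F,G,H} → run E
t=5: ready={A,D,E,F,G,H} → run E
t=6: ready={A,D,E,F,G,H} → run E
t=7: ready={A,D,E,F,G,H} → run E
t=8: ready={A,D,F,G,H} → run H
t=9: ready={A,D,F,G,H} → run H
t=10: ready={A,D,F,G,H} → run H
t=11: ready={A,D,F,G,H} → run H
t=12: ready={A,D,F,G,H} → run H
t=13: ready={A,D,F,G,H} → run H
t=14: ready={A,D,F,G,H} → run H
t=15: ready={A,D,F,G,H} → run H
t=16: ready={A,D,F,G} → run D
t=17: ready={A,D,F,G} → run D
t=18: ready={A,D,F,G} → run D
t=19: ready={A,D,F,G} → run D
t=20: ready={A,F,G} → run A
t=21: ready={A,F,G} → run A
t=22: ready={A,F,G} → run A
t=23: ready={A,F,G} → run A
t=24: ready={F,G} → run F
t=25: ready={F,G} → run F
t=26: ready={F,G} → run F
t=27: ready={F,G} → run F
t=28: ready={F,G} → run F
t=29: ready={G} → run G
t=30: ready={G} → run G
t=31: ready={G} → run G
t=32: ready={G} → run G
t=33: ready={G} → run G
t=34: (idle)
t=35: (idle)
t=36: (idle)
t=37: (idle)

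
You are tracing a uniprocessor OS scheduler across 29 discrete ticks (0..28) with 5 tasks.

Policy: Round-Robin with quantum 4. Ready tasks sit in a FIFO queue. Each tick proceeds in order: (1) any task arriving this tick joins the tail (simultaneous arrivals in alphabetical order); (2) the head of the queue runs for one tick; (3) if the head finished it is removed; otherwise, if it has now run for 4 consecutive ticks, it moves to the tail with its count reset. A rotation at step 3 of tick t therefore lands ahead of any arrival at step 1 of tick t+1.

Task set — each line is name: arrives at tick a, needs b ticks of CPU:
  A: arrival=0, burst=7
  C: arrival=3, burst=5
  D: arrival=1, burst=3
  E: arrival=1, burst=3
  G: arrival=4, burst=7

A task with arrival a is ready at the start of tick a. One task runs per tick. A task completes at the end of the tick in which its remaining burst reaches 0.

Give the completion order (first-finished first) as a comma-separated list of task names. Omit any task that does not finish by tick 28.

t=0: queue=[A] q_used=0 → run A
t=1: queue=[A,D,E] q_used=1 → run A
t=2: queue=[A,D,E] q_used=2 → run A
t=3: queue=[A,D,E,C] q_used=3 → run A
t=4: queue=[D,E,C,A,G] q_used=0 → run D
t=5: queue=[D,E,C,A,G] q_used=1 → run D
t=6: queue=[D,E,C,A,G] q_used=2 → run D
t=7: queue=[E,C,A,G] q_used=0 → run E
t=8: queue=[E,C,A,G] q_used=1 → run E
t=9: queue=[E,C,A,G] q_used=2 → run E
t=10: queue=[C,A,G] q_used=0 → run C
t=11: queue=[C,A,G] q_used=1 → run C
t=12: queue=[C,A,G] q_used=2 → run C
t=13: queue=[C,A,G] q_used=3 → run C
t=14: queue=[A,G,C] q_used=0 → run A
t=15: queue=[A,G,C] q_used=1 → run A
t=16: queue=[A,G,C] q_used=2 → run A
t=17: queue=[G,C] q_used=0 → run G
t=18: queue=[G,C] q_used=1 → run G
t=19: queue=[G,C] q_used=2 → run G
t=20: queue=[G,C] q_used=3 → run G
t=21: queue=[C,G] q_used=0 → run C
t=22: queue=[G] q_used=0 → run G
t=23: queue=[G] q_used=1 → run G
t=24: queue=[G] q_used=2 → run G
t=25: (idle)
t=26: (idle)
t=27: (idle)
t=28: (idle)

completion order = D, E, A, C, G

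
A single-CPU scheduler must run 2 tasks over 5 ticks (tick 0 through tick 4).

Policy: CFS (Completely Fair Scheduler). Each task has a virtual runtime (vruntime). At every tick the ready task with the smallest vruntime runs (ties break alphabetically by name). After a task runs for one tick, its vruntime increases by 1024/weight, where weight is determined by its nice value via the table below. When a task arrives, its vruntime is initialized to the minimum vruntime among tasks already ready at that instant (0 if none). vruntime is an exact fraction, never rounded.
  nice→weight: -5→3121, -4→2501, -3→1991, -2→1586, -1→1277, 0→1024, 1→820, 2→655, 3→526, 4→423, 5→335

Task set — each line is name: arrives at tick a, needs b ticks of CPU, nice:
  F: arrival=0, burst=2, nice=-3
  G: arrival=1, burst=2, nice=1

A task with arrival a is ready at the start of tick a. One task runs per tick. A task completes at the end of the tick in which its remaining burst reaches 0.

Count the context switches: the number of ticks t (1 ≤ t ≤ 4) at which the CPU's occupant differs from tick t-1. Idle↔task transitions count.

context switches = 2

t=0: vr[F=0] → run F
t=1: vr[F=1024/1991 G=1024/1991] → run F
t=2: vr[G=1024/1991] → run G
t=3: vr[G=719616/408155] → run G
t=4: (idle)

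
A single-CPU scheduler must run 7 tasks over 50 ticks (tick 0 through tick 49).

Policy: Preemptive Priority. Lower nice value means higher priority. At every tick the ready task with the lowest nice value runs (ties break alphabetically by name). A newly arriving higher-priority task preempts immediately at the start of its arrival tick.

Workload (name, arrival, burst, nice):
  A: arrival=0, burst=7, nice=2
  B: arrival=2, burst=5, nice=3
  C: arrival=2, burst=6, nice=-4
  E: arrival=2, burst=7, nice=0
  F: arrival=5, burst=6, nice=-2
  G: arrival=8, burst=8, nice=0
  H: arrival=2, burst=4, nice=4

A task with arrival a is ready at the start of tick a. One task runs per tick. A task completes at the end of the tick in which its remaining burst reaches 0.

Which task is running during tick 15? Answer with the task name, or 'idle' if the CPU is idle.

running at tick 15 = E

t=0: ready={A} → run A
t=1: ready={A} → run A
t=2: ready={A,B,C,E,H} → run C
t=3: ready={A,B,C,E,H} → run C
t=4: ready={A,B,C,E,H} → run C
t=5: ready={A,B,C,E,F,H} → run C
t=6: ready={A,B,C,E,F,H} → run C
t=7: ready={A,B,C,E,F,H} → run C
t=8: ready={A,B,E,F,G,H} → run F
t=9: ready={A,B,E,F,G,H} → run F
t=10: ready={A,B,E,F,G,H} → run F
t=11: ready={A,B,E,F,G,H} → run F
t=12: ready={A,B,E,F,G,H} → run F
t=13: ready={A,B,E,F,G,H} → run F
t=14: ready={A,B,E,G,H} → run E
t=15: ready={A,B,E,G,H} → run E
t=16: ready={A,B,E,G,H} → run E
t=17: ready={A,B,E,G,H} → run E
t=18: ready={A,B,E,G,H} → run E
t=19: ready={A,B,E,G,H} → run E
t=20: ready={A,B,E,G,H} → run E
t=21: ready={A,B,G,H} → run G
t=22: ready={A,B,G,H} → run G
t=23: ready={A,B,G,H} → run G
t=24: ready={A,B,G,H} → run G
t=25: ready={A,B,G,H} → run G
t=26: ready={A,B,G,H} → run G
t=27: ready={A,B,G,H} → run G
t=28: ready={A,B,G,H} → run G
t=29: ready={A,B,H} → run A
t=30: ready={A,B,H} → run A
t=31: ready={A,B,H} → run A
t=32: ready={A,B,H} → run A
t=33: ready={A,B,H} → run A
t=34: ready={B,H} → run B
t=35: ready={B,H} → run B
t=36: ready={B,H} → run B
t=37: ready={B,H} → run B
t=38: ready={B,H} → run B
t=39: ready={H} → run H
t=40: ready={H} → run H
t=41: ready={H} → run H
t=42: ready={H} → run H
t=43: (idle)
t=44: (idle)
t=45: (idle)
t=46: (idle)
t=47: (idle)
t=48: (idle)
t=49: (idle)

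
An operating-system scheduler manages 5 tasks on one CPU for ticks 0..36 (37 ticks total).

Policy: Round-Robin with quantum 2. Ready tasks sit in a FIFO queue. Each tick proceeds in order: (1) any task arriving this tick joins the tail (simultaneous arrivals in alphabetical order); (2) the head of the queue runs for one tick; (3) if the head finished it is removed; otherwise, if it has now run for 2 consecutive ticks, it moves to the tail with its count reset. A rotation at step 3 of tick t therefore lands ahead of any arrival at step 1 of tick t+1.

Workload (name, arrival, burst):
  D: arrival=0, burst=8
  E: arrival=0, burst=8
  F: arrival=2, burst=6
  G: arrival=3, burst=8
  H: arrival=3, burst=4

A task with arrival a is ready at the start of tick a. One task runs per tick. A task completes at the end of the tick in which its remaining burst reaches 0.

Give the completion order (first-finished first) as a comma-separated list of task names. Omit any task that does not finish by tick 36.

completion order = H, D, F, E, G

t=0: queue=[D,E] q_used=0 → run D
t=1: queue=[D,E] q_used=1 → run D
t=2: queue=[E,D,F] q_used=0 → run E
t=3: queue=[E,D,F,G,H] q_used=1 → run E
t=4: queue=[D,F,G,H,E] q_used=0 → run D
t=5: queue=[D,F,G,H,E] q_used=1 → run D
t=6: queue=[F,G,H,E,D] q_used=0 → run F
t=7: queue=[F,G,H,E,D] q_used=1 → run F
t=8: queue=[G,H,E,D,F] q_used=0 → run G
t=9: queue=[G,H,E,D,F] q_used=1 → run G
t=10: queue=[H,E,D,F,G] q_used=0 → run H
t=11: queue=[H,E,D,F,G] q_used=1 → run H
t=12: queue=[E,D,F,G,H] q_used=0 → run E
t=13: queue=[E,D,F,G,H] q_used=1 → run E
t=14: queue=[D,F,G,H,E] q_used=0 → run D
t=15: queue=[D,F,G,H,E] q_used=1 → run D
t=16: queue=[F,G,H,E,D] q_used=0 → run F
t=17: queue=[F,G,H,E,D] q_used=1 → run F
t=18: queue=[G,H,E,D,F] q_used=0 → run G
t=19: queue=[G,H,E,D,F] q_used=1 → run G
t=20: queue=[H,E,D,F,G] q_used=0 → run H
t=21: queue=[H,E,D,F,G] q_used=1 → run H
t=22: queue=[E,D,F,G] q_used=0 → run E
t=23: queue=[E,D,F,G] q_used=1 → run E
t=24: queue=[D,F,G,E] q_used=0 → run D
t=25: queue=[D,F,G,E] q_used=1 → run D
t=26: queue=[F,G,E] q_used=0 → run F
t=27: queue=[F,G,E] q_used=1 → run F
t=28: queue=[G,E] q_used=0 → run G
t=29: queue=[G,E] q_used=1 → run G
t=30: queue=[E,G] q_used=0 → run E
t=31: queue=[E,G] q_used=1 → run E
t=32: queue=[G] q_used=0 → run G
t=33: queue=[G] q_used=1 → run G
t=34: (idle)
t=35: (idle)
t=36: (idle)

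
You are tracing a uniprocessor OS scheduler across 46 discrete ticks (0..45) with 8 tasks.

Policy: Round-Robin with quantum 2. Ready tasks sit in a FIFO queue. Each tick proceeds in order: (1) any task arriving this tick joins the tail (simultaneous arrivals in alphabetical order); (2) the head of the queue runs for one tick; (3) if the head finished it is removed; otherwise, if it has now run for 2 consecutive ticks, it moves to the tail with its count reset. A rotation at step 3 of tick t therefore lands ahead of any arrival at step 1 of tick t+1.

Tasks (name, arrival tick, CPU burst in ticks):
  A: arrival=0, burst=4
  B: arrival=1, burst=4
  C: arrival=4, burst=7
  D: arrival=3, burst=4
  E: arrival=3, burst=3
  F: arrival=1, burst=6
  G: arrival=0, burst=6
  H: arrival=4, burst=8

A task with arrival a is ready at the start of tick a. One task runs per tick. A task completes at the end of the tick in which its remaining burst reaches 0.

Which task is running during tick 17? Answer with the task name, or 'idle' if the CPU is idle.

running at tick 17 = C

t=0: queue=[A,G] q_used=0 → run A
t=1: queue=[A,G,B,F] q_used=1 → run A
t=2: queue=[G,B,F,A] q_used=0 → run G
t=3: queue=[G,B,F,A,D,E] q_used=1 → run G
t=4: queue=[B,F,A,D,E,G,C,H] q_used=0 → run B
t=5: queue=[B,F,A,D,E,G,C,H] q_used=1 → run B
t=6: queue=[F,A,D,E,G,C,H,B] q_used=0 → run F
t=7: queue=[F,A,D,E,G,C,H,B] q_used=1 → run F
t=8: queue=[A,D,E,G,C,H,B,F] q_used=0 → run A
t=9: queue=[A,D,E,G,C,H,B,F] q_used=1 → run A
t=10: queue=[D,E,G,C,H,B,F] q_used=0 → run D
t=11: queue=[D,E,G,C,H,B,F] q_used=1 → run D
t=12: queue=[E,G,C,H,B,F,D] q_used=0 → run E
t=13: queue=[E,G,C,H,B,F,D] q_used=1 → run E
t=14: queue=[G,C,H,B,F,D,E] q_used=0 → run G
t=15: queue=[G,C,H,B,F,D,E] q_used=1 → run G
t=16: queue=[C,H,B,F,D,E,G] q_used=0 → run C
t=17: queue=[C,H,B,F,D,E,G] q_used=1 → run C
t=18: queue=[H,B,F,D,E,G,C] q_used=0 → run H
t=19: queue=[H,B,F,D,E,G,C] q_used=1 → run H
t=20: queue=[B,F,D,E,G,C,H] q_used=0 → run B
t=21: queue=[B,F,D,E,G,C,H] q_used=1 → run B
t=22: queue=[F,D,E,G,C,H] q_used=0 → run F
t=23: queue=[F,D,E,G,C,H] q_used=1 → run F
t=24: queue=[D,E,G,C,H,F] q_used=0 → run D
t=25: queue=[D,E,G,C,H,F] q_used=1 → run D
t=26: queue=[E,G,C,H,F] q_used=0 → run E
t=27: queue=[G,C,H,F] q_used=0 → run G
t=28: queue=[G,C,H,F] q_used=1 → run G
t=29: queue=[C,H,F] q_used=0 → run C
t=30: queue=[C,H,F] q_used=1 → run C
t=31: queue=[H,F,C] q_used=0 → run H
t=32: queue=[H,F,C] q_used=1 → run H
t=33: queue=[F,C,H] q_used=0 → run F
t=34: queue=[F,C,H] q_used=1 → run F
t=35: queue=[C,H] q_used=0 → run C
t=36: queue=[C,H] q_used=1 → run C
t=37: queue=[H,C] q_used=0 → run H
t=38: queue=[H,C] q_used=1 → run H
t=39: queue=[C,H] q_used=0 → run C
t=40: queue=[H] q_used=0 → run H
t=41: queue=[H] q_used=1 → run H
t=42: (idle)
t=43: (idle)
t=44: (idle)
t=45: (idle)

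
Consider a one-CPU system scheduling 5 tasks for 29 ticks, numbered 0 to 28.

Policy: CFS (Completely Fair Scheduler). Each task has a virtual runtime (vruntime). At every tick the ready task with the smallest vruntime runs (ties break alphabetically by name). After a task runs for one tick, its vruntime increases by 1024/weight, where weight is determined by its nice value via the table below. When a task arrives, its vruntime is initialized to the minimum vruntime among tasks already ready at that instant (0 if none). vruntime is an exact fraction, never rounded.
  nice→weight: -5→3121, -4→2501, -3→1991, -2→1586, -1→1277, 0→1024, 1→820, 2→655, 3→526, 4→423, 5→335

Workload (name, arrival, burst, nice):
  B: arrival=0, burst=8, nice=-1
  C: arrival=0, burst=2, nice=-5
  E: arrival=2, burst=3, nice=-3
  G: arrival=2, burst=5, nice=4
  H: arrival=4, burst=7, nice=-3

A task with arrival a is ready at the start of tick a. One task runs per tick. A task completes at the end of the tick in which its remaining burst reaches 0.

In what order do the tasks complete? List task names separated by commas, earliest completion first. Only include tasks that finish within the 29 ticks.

t=0: vr[B=0 C=0] → run B
t=1: vr[B=1024/1277 C=0] → run C
t=2: vr[B=1024/1277 C=1024/3121 E=1024/3121 G=1024/3121] → run C
t=3: vr[B=1024/1277 E=1024/3121 G=1024/3121] → run E
t=4: vr[B=1024/1277 E=5234688/6213911 G=1024/3121 H=1024/3121] → run G
t=5: vr[B=1024/1277 E=5234688/6213911 G=3629056/1320183 H=1024/3121] → run H
t=6: vr[B=1024/1277 E=5234688/6213911 G=3629056/1320183 H=5234688/6213911] → run B
t=7: vr[B=2048/1277 E=5234688/6213911 G=3629056/1320183 H=5234688/6213911] → run E
t=8: vr[B=2048/1277 E=8430592/6213911 G=3629056/1320183 H=5234688/6213911] → run H
t=9: vr[B=2048/1277 E=8430592/6213911 G=3629056/1320183 H=8430592/6213911] → run E
t=10: vr[B=2048/1277 G=3629056/1320183 H=8430592/6213911] → run H
t=11: vr[B=2048/1277 G=3629056/1320183 H=11626496/6213911] → run B
t=12: vr[B=3072/1277 G=3629056/1320183 H=11626496/6213911] → run H
t=13: vr[B=3072/1277 G=3629056/1320183 H=14822400/6213911] → run H
t=14: vr[B=3072/1277 G=3629056/1320183 H=18018304/6213911] → run B
t=15: vr[B=4096/1277 G=3629056/1320183 H=18018304/6213911] → run G
t=16: vr[B=4096/1277 G=6824960/1320183 H=18018304/6213911] → run H
t=17: vr[B=4096/1277 G=6824960/1320183 H=21214208/6213911] → run B
t=18: vr[B=5120/1277 G=6824960/1320183 H=21214208/6213911] → run H
t=19: vr[B=5120/1277 G=6824960/1320183] → run B
t=20: vr[B=6144/1277 G=6824960/1320183] → run B
t=21: vr[B=7168/1277 G=6824960/1320183] → run G
t=22: vr[B=7168/1277 G=3340288/440061] → run B
t=23: vr[G=3340288/440061] → run G
t=24: vr[G=13216768/1320183] → run G
t=25: (idle)
t=26: (idle)
t=27: (idle)
t=28: (idle)

completion order = C, E, H, B, G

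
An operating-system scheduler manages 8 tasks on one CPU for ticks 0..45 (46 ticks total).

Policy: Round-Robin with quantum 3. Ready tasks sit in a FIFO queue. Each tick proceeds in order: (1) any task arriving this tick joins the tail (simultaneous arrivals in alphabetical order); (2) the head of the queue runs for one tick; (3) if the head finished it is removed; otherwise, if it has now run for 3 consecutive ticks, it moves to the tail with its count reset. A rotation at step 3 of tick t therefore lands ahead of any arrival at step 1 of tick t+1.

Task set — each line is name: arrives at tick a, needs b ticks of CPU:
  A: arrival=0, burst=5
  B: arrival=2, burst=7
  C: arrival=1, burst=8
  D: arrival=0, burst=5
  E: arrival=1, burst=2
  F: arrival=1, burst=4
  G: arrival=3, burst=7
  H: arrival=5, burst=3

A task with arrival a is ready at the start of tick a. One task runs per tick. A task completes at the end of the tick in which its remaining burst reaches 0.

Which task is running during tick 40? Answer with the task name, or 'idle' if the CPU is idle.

t=0: queue=[A,D] q_used=0 → run A
t=1: queue=[A,D,C,E,F] q_used=1 → run A
t=2: queue=[A,D,C,E,F,B] q_used=2 → run A
t=3: queue=[D,C,E,F,B,A,G] q_used=0 → run D
t=4: queue=[D,C,E,F,B,A,G] q_used=1 → run D
t=5: queue=[D,C,E,F,B,A,G,H] q_used=2 → run D
t=6: queue=[C,E,F,B,A,G,H,D] q_used=0 → run C
t=7: queue=[C,E,F,B,A,G,H,D] q_used=1 → run C
t=8: queue=[C,E,F,B,A,G,H,D] q_used=2 → run C
t=9: queue=[E,F,B,A,G,H,D,C] q_used=0 → run E
t=10: queue=[E,F,B,A,G,H,D,C] q_used=1 → run E
t=11: queue=[F,B,A,G,H,D,C] q_used=0 → run F
t=12: queue=[F,B,A,G,H,D,C] q_used=1 → run F
t=13: queue=[F,B,A,G,H,D,C] q_used=2 → run F
t=14: queue=[B,A,G,H,D,C,F] q_used=0 → run B
t=15: queue=[B,A,G,H,D,C,F] q_used=1 → run B
t=16: queue=[B,A,G,H,D,C,F] q_used=2 → run B
t=17: queue=[A,G,H,D,C,F,B] q_used=0 → run A
t=18: queue=[A,G,H,D,C,F,B] q_used=1 → run A
t=19: queue=[G,H,D,C,F,B] q_used=0 → run G
t=20: queue=[G,H,D,C,F,B] q_used=1 → run G
t=21: queue=[G,H,D,C,F,B] q_used=2 → run G
t=22: queue=[H,D,C,F,B,G] q_used=0 → run H
t=23: queue=[H,D,C,F,B,G] q_used=1 → run H
t=24: queue=[H,D,C,F,B,G] q_used=2 → run H
t=25: queue=[D,C,F,B,G] q_used=0 → run D
t=26: queue=[D,C,F,B,G] q_used=1 → run D
t=27: queue=[C,F,B,G] q_used=0 → run C
t=28: queue=[C,F,B,G] q_used=1 → run C
t=29: queue=[C,F,B,G] q_used=2 → run C
t=30: queue=[F,B,G,C] q_used=0 → run F
t=31: queue=[B,G,C] q_used=0 → run B
t=32: queue=[B,G,C] q_used=1 → run B
t=33: queue=[B,G,C] q_used=2 → run B
t=34: queue=[G,C,B] q_used=0 → run G
t=35: queue=[G,C,B] q_used=1 → run G
t=36: queue=[G,C,B] q_used=2 → run G
t=37: queue=[C,B,G] q_used=0 → run C
t=38: queue=[C,B,G] q_used=1 → run C
t=39: queue=[B,G] q_used=0 → run B
t=40: queue=[G] q_used=0 → run G
t=41: (idle)
t=42: (idle)
t=43: (idle)
t=44: (idle)
t=45: (idle)

running at tick 40 = G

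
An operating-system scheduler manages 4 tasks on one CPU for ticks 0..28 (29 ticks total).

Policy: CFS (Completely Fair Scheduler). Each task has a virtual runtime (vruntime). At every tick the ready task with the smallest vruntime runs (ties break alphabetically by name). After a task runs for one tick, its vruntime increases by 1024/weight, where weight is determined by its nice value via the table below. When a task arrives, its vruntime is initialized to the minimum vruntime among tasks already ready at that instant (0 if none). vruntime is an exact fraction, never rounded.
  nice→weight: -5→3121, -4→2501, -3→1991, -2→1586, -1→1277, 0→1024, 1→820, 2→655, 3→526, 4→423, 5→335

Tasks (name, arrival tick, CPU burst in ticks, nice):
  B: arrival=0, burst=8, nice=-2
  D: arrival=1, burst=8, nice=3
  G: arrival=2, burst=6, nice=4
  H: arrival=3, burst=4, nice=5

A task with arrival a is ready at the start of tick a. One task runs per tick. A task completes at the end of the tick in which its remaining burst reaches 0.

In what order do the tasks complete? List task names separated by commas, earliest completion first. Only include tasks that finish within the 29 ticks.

t=0: vr[B=0] → run B
t=1: vr[B=512/793 D=512/793] → run B
t=2: vr[B=1024/793 D=512/793 G=512/793] → run D
t=3: vr[B=1024/793 D=540672/208559 G=512/793 H=512/793] → run G
t=4: vr[B=1024/793 D=540672/208559 G=1028608/335439 H=512/793] → run H
t=5: vr[B=1024/793 D=540672/208559 G=1028608/335439 H=983552/265655] → run B
t=6: vr[B=1536/793 D=540672/208559 G=1028608/335439 H=983552/265655] → run B
t=7: vr[B=2048/793 D=540672/208559 G=1028608/335439 H=983552/265655] → run B
t=8: vr[B=2560/793 D=540672/208559 G=1028608/335439 H=983552/265655] → run D
t=9: vr[B=2560/793 D=946688/208559 G=1028608/335439 H=983552/265655] → run G
t=10: vr[B=2560/793 D=946688/208559 G=1840640/335439 H=983552/265655] → run B
t=11: vr[B=3072/793 D=946688/208559 G=1840640/335439 H=983552/265655] → run H
t=12: vr[B=3072/793 D=946688/208559 G=1840640/335439 H=1795584/265655] → run B
t=13: vr[B=3584/793 D=946688/208559 G=1840640/335439 H=1795584/265655] → run B
t=14: vr[D=946688/208559 G=1840640/335439 H=1795584/265655] → run D
t=15: vr[D=1352704/208559 G=1840640/335439 H=1795584/265655] → run G
t=16: vr[D=1352704/208559 G=884224/111813 H=1795584/265655] → run D
t=17: vr[D=1758720/208559 G=884224/111813 H=1795584/265655] → run H
t=18: vr[D=1758720/208559 G=884224/111813 H=2607616/265655] → run G
t=19: vr[D=1758720/208559 G=3464704/335439 H=2607616/265655] → run D
t=20: vr[D=2164736/208559 G=3464704/335439 H=2607616/265655] → run H
t=21: vr[D=2164736/208559 G=3464704/335439] → run G
t=22: vr[D=2164736/208559 G=4276736/335439] → run D
t=23: vr[D=2570752/208559 G=4276736/335439] → run D
t=24: vr[D=2976768/208559 G=4276736/335439] → run G
t=25: vr[D=2976768/208559] → run D
t=26: (idle)
t=27: (idle)
t=28: (idle)

completion order = B, H, G, D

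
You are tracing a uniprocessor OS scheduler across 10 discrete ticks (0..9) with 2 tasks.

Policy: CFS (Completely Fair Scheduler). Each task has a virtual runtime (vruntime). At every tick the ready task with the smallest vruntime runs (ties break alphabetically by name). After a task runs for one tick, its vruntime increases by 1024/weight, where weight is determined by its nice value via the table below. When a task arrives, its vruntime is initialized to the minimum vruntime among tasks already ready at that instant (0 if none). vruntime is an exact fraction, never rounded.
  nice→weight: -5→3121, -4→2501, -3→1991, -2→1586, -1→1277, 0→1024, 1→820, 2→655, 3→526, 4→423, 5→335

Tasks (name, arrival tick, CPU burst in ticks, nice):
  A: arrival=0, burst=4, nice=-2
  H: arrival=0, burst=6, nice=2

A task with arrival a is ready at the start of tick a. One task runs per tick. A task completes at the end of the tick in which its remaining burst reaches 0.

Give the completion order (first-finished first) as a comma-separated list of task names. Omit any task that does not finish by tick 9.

completion order = A, H

t=0: vr[A=0 H=0] → run A
t=1: vr[A=512/793 H=0] → run H
t=2: vr[A=512/793 H=1024/655] → run A
t=3: vr[A=1024/793 H=1024/655] → run A
t=4: vr[A=1536/793 H=1024/655] → run H
t=5: vr[A=1536/793 H=2048/655] → run A
t=6: vr[H=2048/655] → run H
t=7: vr[H=3072/655] → run H
t=8: vr[H=4096/655] → run H
t=9: vr[H=1024/131] → run H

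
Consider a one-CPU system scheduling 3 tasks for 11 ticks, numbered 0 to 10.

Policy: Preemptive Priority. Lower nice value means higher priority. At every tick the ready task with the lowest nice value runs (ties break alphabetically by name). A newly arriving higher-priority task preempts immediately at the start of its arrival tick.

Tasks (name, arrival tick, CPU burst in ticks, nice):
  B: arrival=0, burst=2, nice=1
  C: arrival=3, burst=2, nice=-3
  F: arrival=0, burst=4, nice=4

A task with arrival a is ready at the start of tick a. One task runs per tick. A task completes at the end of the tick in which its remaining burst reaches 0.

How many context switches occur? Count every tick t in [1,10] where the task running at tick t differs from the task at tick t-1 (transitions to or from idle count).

context switches = 4

t=0: ready={B,F} → run B
t=1: ready={B,F} → run B
t=2: ready={F} → run F
t=3: ready={C,F} → run C
t=4: ready={C,F} → run C
t=5: ready={F} → run F
t=6: ready={F} → run F
t=7: ready={F} → run F
t=8: (idle)
t=9: (idle)
t=10: (idle)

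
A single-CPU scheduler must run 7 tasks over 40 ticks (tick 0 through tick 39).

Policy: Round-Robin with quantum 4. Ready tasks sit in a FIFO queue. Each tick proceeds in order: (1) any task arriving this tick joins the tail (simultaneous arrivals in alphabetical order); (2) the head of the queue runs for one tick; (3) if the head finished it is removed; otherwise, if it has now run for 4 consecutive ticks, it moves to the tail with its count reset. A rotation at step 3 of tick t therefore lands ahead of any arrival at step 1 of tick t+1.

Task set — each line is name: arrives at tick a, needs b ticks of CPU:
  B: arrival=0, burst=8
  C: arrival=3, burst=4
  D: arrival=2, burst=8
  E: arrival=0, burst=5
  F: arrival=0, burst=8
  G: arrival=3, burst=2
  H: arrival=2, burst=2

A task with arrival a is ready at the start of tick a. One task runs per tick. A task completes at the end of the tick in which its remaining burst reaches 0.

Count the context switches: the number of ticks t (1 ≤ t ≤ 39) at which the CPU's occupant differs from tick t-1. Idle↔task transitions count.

context switches = 11

t=0: queue=[B,E,F] q_used=0 → run B
t=1: queue=[B,E,F] q_used=1 → run B
t=2: queue=[B,E,F,D,H] q_used=2 → run B
t=3: queue=[B,E,F,D,H,C,G] q_used=3 → run B
t=4: queue=[E,F,D,H,C,G,B] q_used=0 → run E
t=5: queue=[E,F,D,H,C,G,B] q_used=1 → run E
t=6: queue=[E,F,D,H,C,G,B] q_used=2 → run E
t=7: queue=[E,F,D,H,C,G,B] q_used=3 → run E
t=8: queue=[F,D,H,C,G,B,E] q_used=0 → run F
t=9: queue=[F,D,H,C,G,B,E] q_used=1 → run F
t=10: queue=[F,D,H,C,G,B,E] q_used=2 → run F
t=11: queue=[F,D,H,C,G,B,E] q_used=3 → run F
t=12: queue=[D,H,C,G,B,E,F] q_used=0 → run D
t=13: queue=[D,H,C,G,B,E,F] q_used=1 → run D
t=14: queue=[D,H,C,G,B,E,F] q_used=2 → run D
t=15: queue=[D,H,C,G,B,E,F] q_used=3 → run D
t=16: queue=[H,C,G,B,E,F,D] q_used=0 → run H
t=17: queue=[H,C,G,B,E,F,D] q_used=1 → run H
t=18: queue=[C,G,B,E,F,D] q_used=0 → run C
t=19: queue=[C,G,B,E,F,D] q_used=1 → run C
t=20: queue=[C,G,B,E,F,D] q_used=2 → run C
t=21: queue=[C,G,B,E,F,D] q_used=3 → run C
t=22: queue=[G,B,E,F,D] q_used=0 → run G
t=23: queue=[G,B,E,F,D] q_used=1 → run G
t=24: queue=[B,E,F,D] q_used=0 → run B
t=25: queue=[B,E,F,D] q_used=1 → run B
t=26: queue=[B,E,F,D] q_used=2 → run B
t=27: queue=[B,E,F,D] q_used=3 → run B
t=28: queue=[E,F,D] q_used=0 → run E
t=29: queue=[F,D] q_used=0 → run F
t=30: queue=[F,D] q_used=1 → run F
t=31: queue=[F,D] q_used=2 → run F
t=32: queue=[F,D] q_used=3 → run F
t=33: queue=[D] q_used=0 → run D
t=34: queue=[D] q_used=1 → run D
t=35: queue=[D] q_used=2 → run D
t=36: queue=[D] q_used=3 → run D
t=37: (idle)
t=38: (idle)
t=39: (idle)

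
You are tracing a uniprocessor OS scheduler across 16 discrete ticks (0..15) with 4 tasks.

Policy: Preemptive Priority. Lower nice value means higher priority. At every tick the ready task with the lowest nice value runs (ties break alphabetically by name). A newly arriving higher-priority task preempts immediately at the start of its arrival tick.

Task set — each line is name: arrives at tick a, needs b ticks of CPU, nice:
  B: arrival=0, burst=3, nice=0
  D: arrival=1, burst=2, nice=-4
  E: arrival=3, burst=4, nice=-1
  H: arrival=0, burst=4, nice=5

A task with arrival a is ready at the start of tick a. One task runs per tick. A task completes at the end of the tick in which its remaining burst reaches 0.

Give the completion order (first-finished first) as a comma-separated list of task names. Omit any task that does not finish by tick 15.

completion order = D, E, B, H

t=0: ready={B,H} → run B
t=1: ready={B,D,H} → run D
t=2: ready={B,D,H} → run D
t=3: ready={B,E,H} → run E
t=4: ready={B,E,H} → run E
t=5: ready={B,E,H} → run E
t=6: ready={B,E,H} → run E
t=7: ready={B,H} → run B
t=8: ready={B,H} → run B
t=9: ready={H} → run H
t=10: ready={H} → run H
t=11: ready={H} → run H
t=12: ready={H} → run H
t=13: (idle)
t=14: (idle)
t=15: (idle)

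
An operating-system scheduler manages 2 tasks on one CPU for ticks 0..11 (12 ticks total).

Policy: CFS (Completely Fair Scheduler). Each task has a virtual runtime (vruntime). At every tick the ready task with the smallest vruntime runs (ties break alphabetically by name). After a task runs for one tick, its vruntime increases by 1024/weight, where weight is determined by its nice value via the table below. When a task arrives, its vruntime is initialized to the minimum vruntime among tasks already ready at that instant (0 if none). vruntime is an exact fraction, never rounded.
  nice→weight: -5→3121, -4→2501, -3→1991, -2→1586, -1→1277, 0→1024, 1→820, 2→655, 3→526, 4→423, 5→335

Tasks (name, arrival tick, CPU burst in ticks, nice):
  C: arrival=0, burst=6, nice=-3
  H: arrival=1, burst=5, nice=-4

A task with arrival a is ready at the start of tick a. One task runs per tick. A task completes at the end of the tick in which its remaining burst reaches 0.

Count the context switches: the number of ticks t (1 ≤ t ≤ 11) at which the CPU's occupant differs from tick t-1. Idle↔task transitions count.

context switches = 9

t=0: vr[C=0] → run C
t=1: vr[C=1024/1991 H=1024/1991] → run C
t=2: vr[C=2048/1991 H=1024/1991] → run H
t=3: vr[C=2048/1991 H=4599808/4979491] → run H
t=4: vr[C=2048/1991 H=6638592/4979491] → run C
t=5: vr[C=3072/1991 H=6638592/4979491] → run H
t=6: vr[C=3072/1991 H=8677376/4979491] → run C
t=7: vr[C=4096/1991 H=8677376/4979491] → run H
t=8: vr[C=4096/1991 H=10716160/4979491] → run C
t=9: vr[C=5120/1991 H=10716160/4979491] → run H
t=10: vr[C=5120/1991] → run C
t=11: (idle)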